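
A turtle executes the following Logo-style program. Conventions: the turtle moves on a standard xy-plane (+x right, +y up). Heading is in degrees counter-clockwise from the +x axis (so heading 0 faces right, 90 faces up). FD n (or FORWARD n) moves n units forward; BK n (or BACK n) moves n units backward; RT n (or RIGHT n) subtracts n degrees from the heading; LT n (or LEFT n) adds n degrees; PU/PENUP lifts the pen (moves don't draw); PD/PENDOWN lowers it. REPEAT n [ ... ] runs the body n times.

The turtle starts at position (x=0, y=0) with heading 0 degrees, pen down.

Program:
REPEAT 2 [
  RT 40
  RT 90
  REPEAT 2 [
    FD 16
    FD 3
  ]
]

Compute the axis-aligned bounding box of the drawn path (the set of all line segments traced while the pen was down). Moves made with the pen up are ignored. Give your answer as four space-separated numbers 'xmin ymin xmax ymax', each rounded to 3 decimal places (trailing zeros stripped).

Answer: -31.025 -29.11 0 8.313

Derivation:
Executing turtle program step by step:
Start: pos=(0,0), heading=0, pen down
REPEAT 2 [
  -- iteration 1/2 --
  RT 40: heading 0 -> 320
  RT 90: heading 320 -> 230
  REPEAT 2 [
    -- iteration 1/2 --
    FD 16: (0,0) -> (-10.285,-12.257) [heading=230, draw]
    FD 3: (-10.285,-12.257) -> (-12.213,-14.555) [heading=230, draw]
    -- iteration 2/2 --
    FD 16: (-12.213,-14.555) -> (-22.498,-26.812) [heading=230, draw]
    FD 3: (-22.498,-26.812) -> (-24.426,-29.11) [heading=230, draw]
  ]
  -- iteration 2/2 --
  RT 40: heading 230 -> 190
  RT 90: heading 190 -> 100
  REPEAT 2 [
    -- iteration 1/2 --
    FD 16: (-24.426,-29.11) -> (-27.204,-13.353) [heading=100, draw]
    FD 3: (-27.204,-13.353) -> (-27.725,-10.398) [heading=100, draw]
    -- iteration 2/2 --
    FD 16: (-27.725,-10.398) -> (-30.504,5.359) [heading=100, draw]
    FD 3: (-30.504,5.359) -> (-31.025,8.313) [heading=100, draw]
  ]
]
Final: pos=(-31.025,8.313), heading=100, 8 segment(s) drawn

Segment endpoints: x in {-31.025, -30.504, -27.725, -27.204, -24.426, -22.498, -12.213, -10.285, 0}, y in {-29.11, -26.812, -14.555, -13.353, -12.257, -10.398, 0, 5.359, 8.313}
xmin=-31.025, ymin=-29.11, xmax=0, ymax=8.313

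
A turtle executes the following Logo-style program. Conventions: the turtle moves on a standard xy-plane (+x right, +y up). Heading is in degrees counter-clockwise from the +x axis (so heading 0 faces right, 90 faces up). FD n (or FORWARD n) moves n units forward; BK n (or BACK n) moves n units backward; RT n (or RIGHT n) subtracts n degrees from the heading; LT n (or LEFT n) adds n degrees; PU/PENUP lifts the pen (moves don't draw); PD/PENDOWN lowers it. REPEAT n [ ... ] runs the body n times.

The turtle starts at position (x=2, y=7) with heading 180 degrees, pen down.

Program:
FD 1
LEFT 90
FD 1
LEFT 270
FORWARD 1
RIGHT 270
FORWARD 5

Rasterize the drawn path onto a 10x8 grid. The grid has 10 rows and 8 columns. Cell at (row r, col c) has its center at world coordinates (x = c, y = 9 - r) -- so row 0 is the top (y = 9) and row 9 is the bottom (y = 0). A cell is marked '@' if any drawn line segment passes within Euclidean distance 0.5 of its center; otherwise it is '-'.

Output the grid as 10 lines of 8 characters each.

Answer: --------
--------
-@@-----
@@------
@-------
@-------
@-------
@-------
@-------
--------

Derivation:
Segment 0: (2,7) -> (1,7)
Segment 1: (1,7) -> (1,6)
Segment 2: (1,6) -> (-0,6)
Segment 3: (-0,6) -> (-0,1)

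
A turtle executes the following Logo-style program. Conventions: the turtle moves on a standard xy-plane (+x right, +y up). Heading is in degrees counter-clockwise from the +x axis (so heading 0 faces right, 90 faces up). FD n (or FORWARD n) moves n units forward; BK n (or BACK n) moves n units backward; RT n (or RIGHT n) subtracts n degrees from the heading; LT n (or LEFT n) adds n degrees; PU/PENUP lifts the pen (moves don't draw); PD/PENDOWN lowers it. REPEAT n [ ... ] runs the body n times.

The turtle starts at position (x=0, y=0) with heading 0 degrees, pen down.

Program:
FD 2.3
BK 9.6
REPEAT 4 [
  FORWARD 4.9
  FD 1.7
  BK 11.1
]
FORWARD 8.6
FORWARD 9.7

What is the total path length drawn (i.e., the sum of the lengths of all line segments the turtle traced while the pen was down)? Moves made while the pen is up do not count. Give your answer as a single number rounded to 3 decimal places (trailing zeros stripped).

Executing turtle program step by step:
Start: pos=(0,0), heading=0, pen down
FD 2.3: (0,0) -> (2.3,0) [heading=0, draw]
BK 9.6: (2.3,0) -> (-7.3,0) [heading=0, draw]
REPEAT 4 [
  -- iteration 1/4 --
  FD 4.9: (-7.3,0) -> (-2.4,0) [heading=0, draw]
  FD 1.7: (-2.4,0) -> (-0.7,0) [heading=0, draw]
  BK 11.1: (-0.7,0) -> (-11.8,0) [heading=0, draw]
  -- iteration 2/4 --
  FD 4.9: (-11.8,0) -> (-6.9,0) [heading=0, draw]
  FD 1.7: (-6.9,0) -> (-5.2,0) [heading=0, draw]
  BK 11.1: (-5.2,0) -> (-16.3,0) [heading=0, draw]
  -- iteration 3/4 --
  FD 4.9: (-16.3,0) -> (-11.4,0) [heading=0, draw]
  FD 1.7: (-11.4,0) -> (-9.7,0) [heading=0, draw]
  BK 11.1: (-9.7,0) -> (-20.8,0) [heading=0, draw]
  -- iteration 4/4 --
  FD 4.9: (-20.8,0) -> (-15.9,0) [heading=0, draw]
  FD 1.7: (-15.9,0) -> (-14.2,0) [heading=0, draw]
  BK 11.1: (-14.2,0) -> (-25.3,0) [heading=0, draw]
]
FD 8.6: (-25.3,0) -> (-16.7,0) [heading=0, draw]
FD 9.7: (-16.7,0) -> (-7,0) [heading=0, draw]
Final: pos=(-7,0), heading=0, 16 segment(s) drawn

Segment lengths:
  seg 1: (0,0) -> (2.3,0), length = 2.3
  seg 2: (2.3,0) -> (-7.3,0), length = 9.6
  seg 3: (-7.3,0) -> (-2.4,0), length = 4.9
  seg 4: (-2.4,0) -> (-0.7,0), length = 1.7
  seg 5: (-0.7,0) -> (-11.8,0), length = 11.1
  seg 6: (-11.8,0) -> (-6.9,0), length = 4.9
  seg 7: (-6.9,0) -> (-5.2,0), length = 1.7
  seg 8: (-5.2,0) -> (-16.3,0), length = 11.1
  seg 9: (-16.3,0) -> (-11.4,0), length = 4.9
  seg 10: (-11.4,0) -> (-9.7,0), length = 1.7
  seg 11: (-9.7,0) -> (-20.8,0), length = 11.1
  seg 12: (-20.8,0) -> (-15.9,0), length = 4.9
  seg 13: (-15.9,0) -> (-14.2,0), length = 1.7
  seg 14: (-14.2,0) -> (-25.3,0), length = 11.1
  seg 15: (-25.3,0) -> (-16.7,0), length = 8.6
  seg 16: (-16.7,0) -> (-7,0), length = 9.7
Total = 101

Answer: 101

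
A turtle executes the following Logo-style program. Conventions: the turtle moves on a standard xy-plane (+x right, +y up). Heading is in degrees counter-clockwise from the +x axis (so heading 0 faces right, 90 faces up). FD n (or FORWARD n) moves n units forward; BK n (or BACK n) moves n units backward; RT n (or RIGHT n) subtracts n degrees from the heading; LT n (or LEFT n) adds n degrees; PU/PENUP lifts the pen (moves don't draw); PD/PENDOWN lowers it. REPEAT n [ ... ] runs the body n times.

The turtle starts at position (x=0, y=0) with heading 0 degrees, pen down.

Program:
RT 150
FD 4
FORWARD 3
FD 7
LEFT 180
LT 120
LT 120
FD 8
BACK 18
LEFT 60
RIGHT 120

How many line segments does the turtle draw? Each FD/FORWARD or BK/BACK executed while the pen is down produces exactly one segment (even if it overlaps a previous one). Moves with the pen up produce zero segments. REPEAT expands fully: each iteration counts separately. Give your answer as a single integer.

Answer: 5

Derivation:
Executing turtle program step by step:
Start: pos=(0,0), heading=0, pen down
RT 150: heading 0 -> 210
FD 4: (0,0) -> (-3.464,-2) [heading=210, draw]
FD 3: (-3.464,-2) -> (-6.062,-3.5) [heading=210, draw]
FD 7: (-6.062,-3.5) -> (-12.124,-7) [heading=210, draw]
LT 180: heading 210 -> 30
LT 120: heading 30 -> 150
LT 120: heading 150 -> 270
FD 8: (-12.124,-7) -> (-12.124,-15) [heading=270, draw]
BK 18: (-12.124,-15) -> (-12.124,3) [heading=270, draw]
LT 60: heading 270 -> 330
RT 120: heading 330 -> 210
Final: pos=(-12.124,3), heading=210, 5 segment(s) drawn
Segments drawn: 5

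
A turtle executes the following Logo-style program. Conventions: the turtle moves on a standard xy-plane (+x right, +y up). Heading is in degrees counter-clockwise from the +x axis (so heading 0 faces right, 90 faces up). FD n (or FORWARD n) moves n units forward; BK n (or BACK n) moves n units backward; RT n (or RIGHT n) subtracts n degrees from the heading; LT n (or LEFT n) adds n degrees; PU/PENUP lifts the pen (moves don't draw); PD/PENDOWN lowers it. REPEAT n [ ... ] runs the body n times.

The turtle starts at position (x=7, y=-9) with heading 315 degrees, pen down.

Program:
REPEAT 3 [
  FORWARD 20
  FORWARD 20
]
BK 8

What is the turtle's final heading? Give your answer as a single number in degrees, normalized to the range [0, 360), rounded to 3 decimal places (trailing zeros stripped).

Executing turtle program step by step:
Start: pos=(7,-9), heading=315, pen down
REPEAT 3 [
  -- iteration 1/3 --
  FD 20: (7,-9) -> (21.142,-23.142) [heading=315, draw]
  FD 20: (21.142,-23.142) -> (35.284,-37.284) [heading=315, draw]
  -- iteration 2/3 --
  FD 20: (35.284,-37.284) -> (49.426,-51.426) [heading=315, draw]
  FD 20: (49.426,-51.426) -> (63.569,-65.569) [heading=315, draw]
  -- iteration 3/3 --
  FD 20: (63.569,-65.569) -> (77.711,-79.711) [heading=315, draw]
  FD 20: (77.711,-79.711) -> (91.853,-93.853) [heading=315, draw]
]
BK 8: (91.853,-93.853) -> (86.196,-88.196) [heading=315, draw]
Final: pos=(86.196,-88.196), heading=315, 7 segment(s) drawn

Answer: 315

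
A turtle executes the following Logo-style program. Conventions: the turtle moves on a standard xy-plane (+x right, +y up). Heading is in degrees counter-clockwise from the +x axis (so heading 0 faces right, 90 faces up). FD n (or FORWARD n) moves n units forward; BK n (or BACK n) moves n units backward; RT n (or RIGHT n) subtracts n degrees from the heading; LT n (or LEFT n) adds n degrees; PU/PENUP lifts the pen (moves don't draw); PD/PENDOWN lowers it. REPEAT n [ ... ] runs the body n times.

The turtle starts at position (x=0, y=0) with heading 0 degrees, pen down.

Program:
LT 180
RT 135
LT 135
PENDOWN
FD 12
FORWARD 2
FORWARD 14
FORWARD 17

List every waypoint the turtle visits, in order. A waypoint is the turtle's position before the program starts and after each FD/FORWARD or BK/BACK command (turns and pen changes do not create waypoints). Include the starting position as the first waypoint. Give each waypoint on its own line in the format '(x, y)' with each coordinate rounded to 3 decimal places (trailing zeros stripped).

Answer: (0, 0)
(-12, 0)
(-14, 0)
(-28, 0)
(-45, 0)

Derivation:
Executing turtle program step by step:
Start: pos=(0,0), heading=0, pen down
LT 180: heading 0 -> 180
RT 135: heading 180 -> 45
LT 135: heading 45 -> 180
PD: pen down
FD 12: (0,0) -> (-12,0) [heading=180, draw]
FD 2: (-12,0) -> (-14,0) [heading=180, draw]
FD 14: (-14,0) -> (-28,0) [heading=180, draw]
FD 17: (-28,0) -> (-45,0) [heading=180, draw]
Final: pos=(-45,0), heading=180, 4 segment(s) drawn
Waypoints (5 total):
(0, 0)
(-12, 0)
(-14, 0)
(-28, 0)
(-45, 0)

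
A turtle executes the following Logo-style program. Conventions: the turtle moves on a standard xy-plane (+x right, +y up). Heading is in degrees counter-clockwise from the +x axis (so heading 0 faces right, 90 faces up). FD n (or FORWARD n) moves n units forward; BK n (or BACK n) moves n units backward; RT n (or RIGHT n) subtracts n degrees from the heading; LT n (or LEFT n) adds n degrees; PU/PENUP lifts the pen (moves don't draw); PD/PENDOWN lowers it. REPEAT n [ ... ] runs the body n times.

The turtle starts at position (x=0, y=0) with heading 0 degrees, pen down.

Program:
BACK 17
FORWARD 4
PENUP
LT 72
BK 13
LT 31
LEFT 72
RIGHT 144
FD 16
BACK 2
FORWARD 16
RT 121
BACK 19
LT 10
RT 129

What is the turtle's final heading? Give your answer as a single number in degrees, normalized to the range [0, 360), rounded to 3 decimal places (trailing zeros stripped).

Executing turtle program step by step:
Start: pos=(0,0), heading=0, pen down
BK 17: (0,0) -> (-17,0) [heading=0, draw]
FD 4: (-17,0) -> (-13,0) [heading=0, draw]
PU: pen up
LT 72: heading 0 -> 72
BK 13: (-13,0) -> (-17.017,-12.364) [heading=72, move]
LT 31: heading 72 -> 103
LT 72: heading 103 -> 175
RT 144: heading 175 -> 31
FD 16: (-17.017,-12.364) -> (-3.303,-4.123) [heading=31, move]
BK 2: (-3.303,-4.123) -> (-5.017,-5.153) [heading=31, move]
FD 16: (-5.017,-5.153) -> (8.698,3.087) [heading=31, move]
RT 121: heading 31 -> 270
BK 19: (8.698,3.087) -> (8.698,22.087) [heading=270, move]
LT 10: heading 270 -> 280
RT 129: heading 280 -> 151
Final: pos=(8.698,22.087), heading=151, 2 segment(s) drawn

Answer: 151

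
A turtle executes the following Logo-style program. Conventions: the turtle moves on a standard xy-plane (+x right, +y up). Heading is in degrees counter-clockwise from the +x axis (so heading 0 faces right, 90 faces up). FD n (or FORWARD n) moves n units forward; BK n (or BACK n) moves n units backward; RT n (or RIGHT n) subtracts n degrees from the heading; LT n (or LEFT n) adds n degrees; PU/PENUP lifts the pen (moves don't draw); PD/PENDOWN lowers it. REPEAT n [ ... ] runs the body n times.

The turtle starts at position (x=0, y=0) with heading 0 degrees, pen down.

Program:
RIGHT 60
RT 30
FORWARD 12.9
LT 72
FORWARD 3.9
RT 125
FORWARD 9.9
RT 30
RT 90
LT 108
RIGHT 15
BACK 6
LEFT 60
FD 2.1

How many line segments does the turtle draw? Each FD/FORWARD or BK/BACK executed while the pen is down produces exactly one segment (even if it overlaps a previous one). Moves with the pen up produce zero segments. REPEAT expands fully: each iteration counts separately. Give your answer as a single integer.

Answer: 5

Derivation:
Executing turtle program step by step:
Start: pos=(0,0), heading=0, pen down
RT 60: heading 0 -> 300
RT 30: heading 300 -> 270
FD 12.9: (0,0) -> (0,-12.9) [heading=270, draw]
LT 72: heading 270 -> 342
FD 3.9: (0,-12.9) -> (3.709,-14.105) [heading=342, draw]
RT 125: heading 342 -> 217
FD 9.9: (3.709,-14.105) -> (-4.197,-20.063) [heading=217, draw]
RT 30: heading 217 -> 187
RT 90: heading 187 -> 97
LT 108: heading 97 -> 205
RT 15: heading 205 -> 190
BK 6: (-4.197,-20.063) -> (1.711,-19.021) [heading=190, draw]
LT 60: heading 190 -> 250
FD 2.1: (1.711,-19.021) -> (0.993,-20.995) [heading=250, draw]
Final: pos=(0.993,-20.995), heading=250, 5 segment(s) drawn
Segments drawn: 5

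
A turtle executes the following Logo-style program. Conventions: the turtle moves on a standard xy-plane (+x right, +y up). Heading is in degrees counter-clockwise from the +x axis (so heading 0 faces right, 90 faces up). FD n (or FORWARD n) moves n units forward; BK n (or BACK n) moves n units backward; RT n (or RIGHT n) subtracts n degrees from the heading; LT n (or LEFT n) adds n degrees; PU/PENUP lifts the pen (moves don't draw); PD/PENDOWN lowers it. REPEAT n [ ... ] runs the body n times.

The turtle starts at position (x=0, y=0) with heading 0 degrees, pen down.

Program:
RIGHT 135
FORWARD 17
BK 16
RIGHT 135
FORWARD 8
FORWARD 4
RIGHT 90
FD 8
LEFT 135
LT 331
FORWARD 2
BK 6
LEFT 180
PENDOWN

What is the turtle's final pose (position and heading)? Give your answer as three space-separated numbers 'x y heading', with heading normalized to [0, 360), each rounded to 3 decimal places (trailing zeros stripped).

Executing turtle program step by step:
Start: pos=(0,0), heading=0, pen down
RT 135: heading 0 -> 225
FD 17: (0,0) -> (-12.021,-12.021) [heading=225, draw]
BK 16: (-12.021,-12.021) -> (-0.707,-0.707) [heading=225, draw]
RT 135: heading 225 -> 90
FD 8: (-0.707,-0.707) -> (-0.707,7.293) [heading=90, draw]
FD 4: (-0.707,7.293) -> (-0.707,11.293) [heading=90, draw]
RT 90: heading 90 -> 0
FD 8: (-0.707,11.293) -> (7.293,11.293) [heading=0, draw]
LT 135: heading 0 -> 135
LT 331: heading 135 -> 106
FD 2: (7.293,11.293) -> (6.742,13.215) [heading=106, draw]
BK 6: (6.742,13.215) -> (8.395,7.448) [heading=106, draw]
LT 180: heading 106 -> 286
PD: pen down
Final: pos=(8.395,7.448), heading=286, 7 segment(s) drawn

Answer: 8.395 7.448 286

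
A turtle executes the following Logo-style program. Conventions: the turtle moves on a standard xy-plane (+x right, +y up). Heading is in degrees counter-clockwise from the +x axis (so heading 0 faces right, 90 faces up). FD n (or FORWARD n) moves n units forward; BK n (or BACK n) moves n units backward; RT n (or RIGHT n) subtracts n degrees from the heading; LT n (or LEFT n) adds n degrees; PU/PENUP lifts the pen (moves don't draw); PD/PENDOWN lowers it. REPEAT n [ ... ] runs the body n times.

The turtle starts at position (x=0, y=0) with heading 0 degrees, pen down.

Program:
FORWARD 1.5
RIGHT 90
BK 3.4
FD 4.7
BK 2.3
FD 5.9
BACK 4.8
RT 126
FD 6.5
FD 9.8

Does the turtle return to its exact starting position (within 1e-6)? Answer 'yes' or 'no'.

Answer: no

Derivation:
Executing turtle program step by step:
Start: pos=(0,0), heading=0, pen down
FD 1.5: (0,0) -> (1.5,0) [heading=0, draw]
RT 90: heading 0 -> 270
BK 3.4: (1.5,0) -> (1.5,3.4) [heading=270, draw]
FD 4.7: (1.5,3.4) -> (1.5,-1.3) [heading=270, draw]
BK 2.3: (1.5,-1.3) -> (1.5,1) [heading=270, draw]
FD 5.9: (1.5,1) -> (1.5,-4.9) [heading=270, draw]
BK 4.8: (1.5,-4.9) -> (1.5,-0.1) [heading=270, draw]
RT 126: heading 270 -> 144
FD 6.5: (1.5,-0.1) -> (-3.759,3.721) [heading=144, draw]
FD 9.8: (-3.759,3.721) -> (-11.687,9.481) [heading=144, draw]
Final: pos=(-11.687,9.481), heading=144, 8 segment(s) drawn

Start position: (0, 0)
Final position: (-11.687, 9.481)
Distance = 15.049; >= 1e-6 -> NOT closed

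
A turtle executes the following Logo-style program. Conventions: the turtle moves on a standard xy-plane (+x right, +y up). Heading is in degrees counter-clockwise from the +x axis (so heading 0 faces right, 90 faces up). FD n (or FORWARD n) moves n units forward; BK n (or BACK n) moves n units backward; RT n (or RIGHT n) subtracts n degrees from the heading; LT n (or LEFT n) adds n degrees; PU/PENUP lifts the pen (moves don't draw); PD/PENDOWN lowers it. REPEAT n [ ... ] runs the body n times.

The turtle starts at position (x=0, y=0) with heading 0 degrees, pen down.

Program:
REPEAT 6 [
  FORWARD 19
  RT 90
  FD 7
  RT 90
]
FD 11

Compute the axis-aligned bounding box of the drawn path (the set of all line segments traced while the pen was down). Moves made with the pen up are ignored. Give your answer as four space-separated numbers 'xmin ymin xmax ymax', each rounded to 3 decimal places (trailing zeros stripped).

Executing turtle program step by step:
Start: pos=(0,0), heading=0, pen down
REPEAT 6 [
  -- iteration 1/6 --
  FD 19: (0,0) -> (19,0) [heading=0, draw]
  RT 90: heading 0 -> 270
  FD 7: (19,0) -> (19,-7) [heading=270, draw]
  RT 90: heading 270 -> 180
  -- iteration 2/6 --
  FD 19: (19,-7) -> (0,-7) [heading=180, draw]
  RT 90: heading 180 -> 90
  FD 7: (0,-7) -> (0,0) [heading=90, draw]
  RT 90: heading 90 -> 0
  -- iteration 3/6 --
  FD 19: (0,0) -> (19,0) [heading=0, draw]
  RT 90: heading 0 -> 270
  FD 7: (19,0) -> (19,-7) [heading=270, draw]
  RT 90: heading 270 -> 180
  -- iteration 4/6 --
  FD 19: (19,-7) -> (0,-7) [heading=180, draw]
  RT 90: heading 180 -> 90
  FD 7: (0,-7) -> (0,0) [heading=90, draw]
  RT 90: heading 90 -> 0
  -- iteration 5/6 --
  FD 19: (0,0) -> (19,0) [heading=0, draw]
  RT 90: heading 0 -> 270
  FD 7: (19,0) -> (19,-7) [heading=270, draw]
  RT 90: heading 270 -> 180
  -- iteration 6/6 --
  FD 19: (19,-7) -> (0,-7) [heading=180, draw]
  RT 90: heading 180 -> 90
  FD 7: (0,-7) -> (0,0) [heading=90, draw]
  RT 90: heading 90 -> 0
]
FD 11: (0,0) -> (11,0) [heading=0, draw]
Final: pos=(11,0), heading=0, 13 segment(s) drawn

Segment endpoints: x in {0, 0, 0, 0, 0, 11, 19, 19}, y in {-7, -7, -7, -7, -7, -7, 0, 0, 0, 0, 0, 0, 0}
xmin=0, ymin=-7, xmax=19, ymax=0

Answer: 0 -7 19 0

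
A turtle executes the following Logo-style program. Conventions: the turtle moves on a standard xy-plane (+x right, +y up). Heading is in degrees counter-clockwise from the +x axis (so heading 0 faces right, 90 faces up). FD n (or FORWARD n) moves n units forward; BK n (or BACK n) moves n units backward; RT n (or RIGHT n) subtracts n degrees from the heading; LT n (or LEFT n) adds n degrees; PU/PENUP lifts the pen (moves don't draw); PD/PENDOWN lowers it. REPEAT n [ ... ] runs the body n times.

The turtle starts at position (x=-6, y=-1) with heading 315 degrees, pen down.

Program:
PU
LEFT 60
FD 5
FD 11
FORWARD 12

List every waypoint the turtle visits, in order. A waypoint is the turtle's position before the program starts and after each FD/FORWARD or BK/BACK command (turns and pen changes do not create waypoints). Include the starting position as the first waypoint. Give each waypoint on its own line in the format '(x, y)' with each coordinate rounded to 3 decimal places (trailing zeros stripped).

Executing turtle program step by step:
Start: pos=(-6,-1), heading=315, pen down
PU: pen up
LT 60: heading 315 -> 15
FD 5: (-6,-1) -> (-1.17,0.294) [heading=15, move]
FD 11: (-1.17,0.294) -> (9.455,3.141) [heading=15, move]
FD 12: (9.455,3.141) -> (21.046,6.247) [heading=15, move]
Final: pos=(21.046,6.247), heading=15, 0 segment(s) drawn
Waypoints (4 total):
(-6, -1)
(-1.17, 0.294)
(9.455, 3.141)
(21.046, 6.247)

Answer: (-6, -1)
(-1.17, 0.294)
(9.455, 3.141)
(21.046, 6.247)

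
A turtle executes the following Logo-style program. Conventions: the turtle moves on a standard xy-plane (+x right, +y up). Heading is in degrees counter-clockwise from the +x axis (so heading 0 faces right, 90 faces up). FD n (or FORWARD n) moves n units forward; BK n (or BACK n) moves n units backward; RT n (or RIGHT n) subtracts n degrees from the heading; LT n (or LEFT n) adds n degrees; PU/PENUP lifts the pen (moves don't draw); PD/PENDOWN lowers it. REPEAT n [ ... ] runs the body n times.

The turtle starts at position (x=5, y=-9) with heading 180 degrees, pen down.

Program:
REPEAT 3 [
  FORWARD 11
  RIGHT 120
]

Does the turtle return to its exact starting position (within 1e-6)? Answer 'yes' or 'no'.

Executing turtle program step by step:
Start: pos=(5,-9), heading=180, pen down
REPEAT 3 [
  -- iteration 1/3 --
  FD 11: (5,-9) -> (-6,-9) [heading=180, draw]
  RT 120: heading 180 -> 60
  -- iteration 2/3 --
  FD 11: (-6,-9) -> (-0.5,0.526) [heading=60, draw]
  RT 120: heading 60 -> 300
  -- iteration 3/3 --
  FD 11: (-0.5,0.526) -> (5,-9) [heading=300, draw]
  RT 120: heading 300 -> 180
]
Final: pos=(5,-9), heading=180, 3 segment(s) drawn

Start position: (5, -9)
Final position: (5, -9)
Distance = 0; < 1e-6 -> CLOSED

Answer: yes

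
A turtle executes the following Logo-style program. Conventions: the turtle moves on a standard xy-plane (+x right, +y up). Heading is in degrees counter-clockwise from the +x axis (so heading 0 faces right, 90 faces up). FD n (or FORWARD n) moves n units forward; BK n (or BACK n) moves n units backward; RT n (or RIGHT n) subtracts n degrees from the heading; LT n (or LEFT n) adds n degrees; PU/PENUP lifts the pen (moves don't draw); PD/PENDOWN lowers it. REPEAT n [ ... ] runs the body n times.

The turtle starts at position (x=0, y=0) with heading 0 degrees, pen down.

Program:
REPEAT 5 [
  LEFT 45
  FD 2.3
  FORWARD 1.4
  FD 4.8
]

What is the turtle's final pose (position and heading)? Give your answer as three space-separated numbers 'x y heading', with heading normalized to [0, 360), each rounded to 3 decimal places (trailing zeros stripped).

Executing turtle program step by step:
Start: pos=(0,0), heading=0, pen down
REPEAT 5 [
  -- iteration 1/5 --
  LT 45: heading 0 -> 45
  FD 2.3: (0,0) -> (1.626,1.626) [heading=45, draw]
  FD 1.4: (1.626,1.626) -> (2.616,2.616) [heading=45, draw]
  FD 4.8: (2.616,2.616) -> (6.01,6.01) [heading=45, draw]
  -- iteration 2/5 --
  LT 45: heading 45 -> 90
  FD 2.3: (6.01,6.01) -> (6.01,8.31) [heading=90, draw]
  FD 1.4: (6.01,8.31) -> (6.01,9.71) [heading=90, draw]
  FD 4.8: (6.01,9.71) -> (6.01,14.51) [heading=90, draw]
  -- iteration 3/5 --
  LT 45: heading 90 -> 135
  FD 2.3: (6.01,14.51) -> (4.384,16.137) [heading=135, draw]
  FD 1.4: (4.384,16.137) -> (3.394,17.127) [heading=135, draw]
  FD 4.8: (3.394,17.127) -> (0,20.521) [heading=135, draw]
  -- iteration 4/5 --
  LT 45: heading 135 -> 180
  FD 2.3: (0,20.521) -> (-2.3,20.521) [heading=180, draw]
  FD 1.4: (-2.3,20.521) -> (-3.7,20.521) [heading=180, draw]
  FD 4.8: (-3.7,20.521) -> (-8.5,20.521) [heading=180, draw]
  -- iteration 5/5 --
  LT 45: heading 180 -> 225
  FD 2.3: (-8.5,20.521) -> (-10.126,18.894) [heading=225, draw]
  FD 1.4: (-10.126,18.894) -> (-11.116,17.905) [heading=225, draw]
  FD 4.8: (-11.116,17.905) -> (-14.51,14.51) [heading=225, draw]
]
Final: pos=(-14.51,14.51), heading=225, 15 segment(s) drawn

Answer: -14.51 14.51 225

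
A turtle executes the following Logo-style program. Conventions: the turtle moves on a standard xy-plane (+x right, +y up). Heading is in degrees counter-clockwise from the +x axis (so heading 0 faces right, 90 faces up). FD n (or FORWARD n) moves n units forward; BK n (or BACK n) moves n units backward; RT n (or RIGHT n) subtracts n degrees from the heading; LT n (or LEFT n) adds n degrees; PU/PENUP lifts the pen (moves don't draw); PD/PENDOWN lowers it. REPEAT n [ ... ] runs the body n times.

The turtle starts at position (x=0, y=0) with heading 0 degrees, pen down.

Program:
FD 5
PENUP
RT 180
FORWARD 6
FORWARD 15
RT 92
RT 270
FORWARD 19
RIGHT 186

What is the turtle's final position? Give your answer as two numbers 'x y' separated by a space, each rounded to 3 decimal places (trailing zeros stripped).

Executing turtle program step by step:
Start: pos=(0,0), heading=0, pen down
FD 5: (0,0) -> (5,0) [heading=0, draw]
PU: pen up
RT 180: heading 0 -> 180
FD 6: (5,0) -> (-1,0) [heading=180, move]
FD 15: (-1,0) -> (-16,0) [heading=180, move]
RT 92: heading 180 -> 88
RT 270: heading 88 -> 178
FD 19: (-16,0) -> (-34.988,0.663) [heading=178, move]
RT 186: heading 178 -> 352
Final: pos=(-34.988,0.663), heading=352, 1 segment(s) drawn

Answer: -34.988 0.663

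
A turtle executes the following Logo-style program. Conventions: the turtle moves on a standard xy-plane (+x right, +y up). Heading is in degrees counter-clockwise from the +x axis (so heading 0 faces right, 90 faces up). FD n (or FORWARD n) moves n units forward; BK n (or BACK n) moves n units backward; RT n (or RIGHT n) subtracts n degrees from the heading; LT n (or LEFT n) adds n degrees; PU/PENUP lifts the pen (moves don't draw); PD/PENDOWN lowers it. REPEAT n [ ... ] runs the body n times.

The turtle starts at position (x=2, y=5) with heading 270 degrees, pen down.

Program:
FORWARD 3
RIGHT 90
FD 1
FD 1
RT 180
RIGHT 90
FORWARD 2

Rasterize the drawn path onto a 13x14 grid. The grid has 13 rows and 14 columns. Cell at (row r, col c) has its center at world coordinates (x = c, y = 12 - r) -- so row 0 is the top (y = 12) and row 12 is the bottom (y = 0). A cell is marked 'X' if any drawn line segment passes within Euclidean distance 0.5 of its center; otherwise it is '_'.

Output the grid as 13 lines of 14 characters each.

Answer: ______________
______________
______________
______________
______________
______________
______________
__X___________
__X___________
__X___________
XXX___________
X_____________
X_____________

Derivation:
Segment 0: (2,5) -> (2,2)
Segment 1: (2,2) -> (1,2)
Segment 2: (1,2) -> (-0,2)
Segment 3: (-0,2) -> (-0,0)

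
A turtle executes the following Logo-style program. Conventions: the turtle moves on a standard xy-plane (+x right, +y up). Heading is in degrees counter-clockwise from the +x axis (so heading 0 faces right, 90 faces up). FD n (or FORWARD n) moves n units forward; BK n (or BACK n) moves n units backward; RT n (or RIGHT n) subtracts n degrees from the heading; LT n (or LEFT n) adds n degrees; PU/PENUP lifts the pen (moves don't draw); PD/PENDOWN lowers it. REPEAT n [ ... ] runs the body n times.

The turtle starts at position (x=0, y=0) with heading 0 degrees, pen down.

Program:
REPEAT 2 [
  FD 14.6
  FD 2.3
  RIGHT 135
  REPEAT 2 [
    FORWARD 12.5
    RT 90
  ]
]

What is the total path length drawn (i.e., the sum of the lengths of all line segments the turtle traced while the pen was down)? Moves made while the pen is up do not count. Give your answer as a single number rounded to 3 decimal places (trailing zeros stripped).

Executing turtle program step by step:
Start: pos=(0,0), heading=0, pen down
REPEAT 2 [
  -- iteration 1/2 --
  FD 14.6: (0,0) -> (14.6,0) [heading=0, draw]
  FD 2.3: (14.6,0) -> (16.9,0) [heading=0, draw]
  RT 135: heading 0 -> 225
  REPEAT 2 [
    -- iteration 1/2 --
    FD 12.5: (16.9,0) -> (8.061,-8.839) [heading=225, draw]
    RT 90: heading 225 -> 135
    -- iteration 2/2 --
    FD 12.5: (8.061,-8.839) -> (-0.778,0) [heading=135, draw]
    RT 90: heading 135 -> 45
  ]
  -- iteration 2/2 --
  FD 14.6: (-0.778,0) -> (9.546,10.324) [heading=45, draw]
  FD 2.3: (9.546,10.324) -> (11.172,11.95) [heading=45, draw]
  RT 135: heading 45 -> 270
  REPEAT 2 [
    -- iteration 1/2 --
    FD 12.5: (11.172,11.95) -> (11.172,-0.55) [heading=270, draw]
    RT 90: heading 270 -> 180
    -- iteration 2/2 --
    FD 12.5: (11.172,-0.55) -> (-1.328,-0.55) [heading=180, draw]
    RT 90: heading 180 -> 90
  ]
]
Final: pos=(-1.328,-0.55), heading=90, 8 segment(s) drawn

Segment lengths:
  seg 1: (0,0) -> (14.6,0), length = 14.6
  seg 2: (14.6,0) -> (16.9,0), length = 2.3
  seg 3: (16.9,0) -> (8.061,-8.839), length = 12.5
  seg 4: (8.061,-8.839) -> (-0.778,0), length = 12.5
  seg 5: (-0.778,0) -> (9.546,10.324), length = 14.6
  seg 6: (9.546,10.324) -> (11.172,11.95), length = 2.3
  seg 7: (11.172,11.95) -> (11.172,-0.55), length = 12.5
  seg 8: (11.172,-0.55) -> (-1.328,-0.55), length = 12.5
Total = 83.8

Answer: 83.8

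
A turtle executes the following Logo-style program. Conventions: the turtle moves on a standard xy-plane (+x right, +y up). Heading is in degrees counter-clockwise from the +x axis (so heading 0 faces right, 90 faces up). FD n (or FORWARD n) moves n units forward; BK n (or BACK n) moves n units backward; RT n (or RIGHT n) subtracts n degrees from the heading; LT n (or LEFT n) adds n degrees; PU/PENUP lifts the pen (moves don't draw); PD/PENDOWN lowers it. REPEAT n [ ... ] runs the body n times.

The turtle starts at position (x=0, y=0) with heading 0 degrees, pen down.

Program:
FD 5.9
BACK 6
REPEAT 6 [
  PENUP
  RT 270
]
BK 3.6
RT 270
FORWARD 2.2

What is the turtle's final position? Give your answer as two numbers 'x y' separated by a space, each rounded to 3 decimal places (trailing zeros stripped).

Executing turtle program step by step:
Start: pos=(0,0), heading=0, pen down
FD 5.9: (0,0) -> (5.9,0) [heading=0, draw]
BK 6: (5.9,0) -> (-0.1,0) [heading=0, draw]
REPEAT 6 [
  -- iteration 1/6 --
  PU: pen up
  RT 270: heading 0 -> 90
  -- iteration 2/6 --
  PU: pen up
  RT 270: heading 90 -> 180
  -- iteration 3/6 --
  PU: pen up
  RT 270: heading 180 -> 270
  -- iteration 4/6 --
  PU: pen up
  RT 270: heading 270 -> 0
  -- iteration 5/6 --
  PU: pen up
  RT 270: heading 0 -> 90
  -- iteration 6/6 --
  PU: pen up
  RT 270: heading 90 -> 180
]
BK 3.6: (-0.1,0) -> (3.5,0) [heading=180, move]
RT 270: heading 180 -> 270
FD 2.2: (3.5,0) -> (3.5,-2.2) [heading=270, move]
Final: pos=(3.5,-2.2), heading=270, 2 segment(s) drawn

Answer: 3.5 -2.2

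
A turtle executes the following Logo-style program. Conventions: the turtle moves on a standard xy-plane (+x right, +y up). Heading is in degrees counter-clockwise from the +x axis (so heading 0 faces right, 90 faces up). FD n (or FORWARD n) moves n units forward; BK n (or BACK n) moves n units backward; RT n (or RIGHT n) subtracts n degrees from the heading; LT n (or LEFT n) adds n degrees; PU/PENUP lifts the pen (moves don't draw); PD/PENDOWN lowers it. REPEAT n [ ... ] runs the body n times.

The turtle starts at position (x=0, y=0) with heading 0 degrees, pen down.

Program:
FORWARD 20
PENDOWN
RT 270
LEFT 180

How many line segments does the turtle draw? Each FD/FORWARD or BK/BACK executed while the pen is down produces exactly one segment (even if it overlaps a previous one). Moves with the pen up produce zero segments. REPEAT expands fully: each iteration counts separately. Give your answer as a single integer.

Answer: 1

Derivation:
Executing turtle program step by step:
Start: pos=(0,0), heading=0, pen down
FD 20: (0,0) -> (20,0) [heading=0, draw]
PD: pen down
RT 270: heading 0 -> 90
LT 180: heading 90 -> 270
Final: pos=(20,0), heading=270, 1 segment(s) drawn
Segments drawn: 1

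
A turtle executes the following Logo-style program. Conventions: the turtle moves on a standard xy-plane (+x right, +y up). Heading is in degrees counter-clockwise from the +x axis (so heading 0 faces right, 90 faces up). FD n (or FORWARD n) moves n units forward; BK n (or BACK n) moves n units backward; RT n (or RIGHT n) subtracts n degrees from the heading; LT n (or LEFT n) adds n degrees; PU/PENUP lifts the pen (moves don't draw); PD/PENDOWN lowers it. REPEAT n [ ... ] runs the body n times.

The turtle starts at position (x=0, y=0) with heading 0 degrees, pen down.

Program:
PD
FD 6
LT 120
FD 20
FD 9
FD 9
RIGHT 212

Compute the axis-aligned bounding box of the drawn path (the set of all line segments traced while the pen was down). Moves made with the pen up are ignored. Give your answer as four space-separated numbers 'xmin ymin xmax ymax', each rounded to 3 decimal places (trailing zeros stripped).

Answer: -13 0 6 32.909

Derivation:
Executing turtle program step by step:
Start: pos=(0,0), heading=0, pen down
PD: pen down
FD 6: (0,0) -> (6,0) [heading=0, draw]
LT 120: heading 0 -> 120
FD 20: (6,0) -> (-4,17.321) [heading=120, draw]
FD 9: (-4,17.321) -> (-8.5,25.115) [heading=120, draw]
FD 9: (-8.5,25.115) -> (-13,32.909) [heading=120, draw]
RT 212: heading 120 -> 268
Final: pos=(-13,32.909), heading=268, 4 segment(s) drawn

Segment endpoints: x in {-13, -8.5, -4, 0, 6}, y in {0, 17.321, 25.115, 32.909}
xmin=-13, ymin=0, xmax=6, ymax=32.909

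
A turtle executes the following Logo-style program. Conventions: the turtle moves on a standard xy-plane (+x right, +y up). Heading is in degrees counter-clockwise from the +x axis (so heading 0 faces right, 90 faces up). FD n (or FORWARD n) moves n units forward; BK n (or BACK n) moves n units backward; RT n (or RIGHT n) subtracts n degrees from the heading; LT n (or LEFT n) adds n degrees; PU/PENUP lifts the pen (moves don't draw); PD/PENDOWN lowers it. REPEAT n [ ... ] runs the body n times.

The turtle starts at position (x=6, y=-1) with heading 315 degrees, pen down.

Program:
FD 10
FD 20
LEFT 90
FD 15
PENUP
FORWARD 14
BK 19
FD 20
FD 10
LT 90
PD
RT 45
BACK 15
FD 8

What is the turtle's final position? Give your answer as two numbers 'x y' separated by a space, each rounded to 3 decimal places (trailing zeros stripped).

Executing turtle program step by step:
Start: pos=(6,-1), heading=315, pen down
FD 10: (6,-1) -> (13.071,-8.071) [heading=315, draw]
FD 20: (13.071,-8.071) -> (27.213,-22.213) [heading=315, draw]
LT 90: heading 315 -> 45
FD 15: (27.213,-22.213) -> (37.82,-11.607) [heading=45, draw]
PU: pen up
FD 14: (37.82,-11.607) -> (47.719,-1.707) [heading=45, move]
BK 19: (47.719,-1.707) -> (34.284,-15.142) [heading=45, move]
FD 20: (34.284,-15.142) -> (48.426,-1) [heading=45, move]
FD 10: (48.426,-1) -> (55.497,6.071) [heading=45, move]
LT 90: heading 45 -> 135
PD: pen down
RT 45: heading 135 -> 90
BK 15: (55.497,6.071) -> (55.497,-8.929) [heading=90, draw]
FD 8: (55.497,-8.929) -> (55.497,-0.929) [heading=90, draw]
Final: pos=(55.497,-0.929), heading=90, 5 segment(s) drawn

Answer: 55.497 -0.929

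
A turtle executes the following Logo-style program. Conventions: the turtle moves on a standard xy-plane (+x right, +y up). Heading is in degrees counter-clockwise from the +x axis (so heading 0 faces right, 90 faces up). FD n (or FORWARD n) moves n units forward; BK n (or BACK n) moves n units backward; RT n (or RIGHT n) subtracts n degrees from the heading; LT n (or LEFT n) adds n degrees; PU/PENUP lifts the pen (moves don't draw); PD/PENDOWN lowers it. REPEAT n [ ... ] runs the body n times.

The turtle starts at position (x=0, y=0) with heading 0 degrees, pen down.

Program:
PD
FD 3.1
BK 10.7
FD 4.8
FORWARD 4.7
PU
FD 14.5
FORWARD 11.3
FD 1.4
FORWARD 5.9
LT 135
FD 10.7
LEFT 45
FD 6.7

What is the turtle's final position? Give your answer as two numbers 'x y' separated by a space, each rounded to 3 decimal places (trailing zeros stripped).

Answer: 20.734 7.566

Derivation:
Executing turtle program step by step:
Start: pos=(0,0), heading=0, pen down
PD: pen down
FD 3.1: (0,0) -> (3.1,0) [heading=0, draw]
BK 10.7: (3.1,0) -> (-7.6,0) [heading=0, draw]
FD 4.8: (-7.6,0) -> (-2.8,0) [heading=0, draw]
FD 4.7: (-2.8,0) -> (1.9,0) [heading=0, draw]
PU: pen up
FD 14.5: (1.9,0) -> (16.4,0) [heading=0, move]
FD 11.3: (16.4,0) -> (27.7,0) [heading=0, move]
FD 1.4: (27.7,0) -> (29.1,0) [heading=0, move]
FD 5.9: (29.1,0) -> (35,0) [heading=0, move]
LT 135: heading 0 -> 135
FD 10.7: (35,0) -> (27.434,7.566) [heading=135, move]
LT 45: heading 135 -> 180
FD 6.7: (27.434,7.566) -> (20.734,7.566) [heading=180, move]
Final: pos=(20.734,7.566), heading=180, 4 segment(s) drawn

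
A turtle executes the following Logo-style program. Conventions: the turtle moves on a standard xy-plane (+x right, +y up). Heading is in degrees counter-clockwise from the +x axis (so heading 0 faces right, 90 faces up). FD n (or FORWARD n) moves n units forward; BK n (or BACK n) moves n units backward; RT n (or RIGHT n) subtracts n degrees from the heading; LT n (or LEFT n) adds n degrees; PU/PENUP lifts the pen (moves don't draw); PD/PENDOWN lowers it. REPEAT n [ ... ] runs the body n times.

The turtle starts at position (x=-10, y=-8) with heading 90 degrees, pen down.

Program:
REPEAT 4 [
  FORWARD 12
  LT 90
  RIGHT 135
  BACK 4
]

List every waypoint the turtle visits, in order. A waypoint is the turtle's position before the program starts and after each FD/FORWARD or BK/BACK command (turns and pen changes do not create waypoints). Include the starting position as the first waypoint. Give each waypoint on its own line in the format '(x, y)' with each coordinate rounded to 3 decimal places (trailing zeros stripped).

Executing turtle program step by step:
Start: pos=(-10,-8), heading=90, pen down
REPEAT 4 [
  -- iteration 1/4 --
  FD 12: (-10,-8) -> (-10,4) [heading=90, draw]
  LT 90: heading 90 -> 180
  RT 135: heading 180 -> 45
  BK 4: (-10,4) -> (-12.828,1.172) [heading=45, draw]
  -- iteration 2/4 --
  FD 12: (-12.828,1.172) -> (-4.343,9.657) [heading=45, draw]
  LT 90: heading 45 -> 135
  RT 135: heading 135 -> 0
  BK 4: (-4.343,9.657) -> (-8.343,9.657) [heading=0, draw]
  -- iteration 3/4 --
  FD 12: (-8.343,9.657) -> (3.657,9.657) [heading=0, draw]
  LT 90: heading 0 -> 90
  RT 135: heading 90 -> 315
  BK 4: (3.657,9.657) -> (0.828,12.485) [heading=315, draw]
  -- iteration 4/4 --
  FD 12: (0.828,12.485) -> (9.314,4) [heading=315, draw]
  LT 90: heading 315 -> 45
  RT 135: heading 45 -> 270
  BK 4: (9.314,4) -> (9.314,8) [heading=270, draw]
]
Final: pos=(9.314,8), heading=270, 8 segment(s) drawn
Waypoints (9 total):
(-10, -8)
(-10, 4)
(-12.828, 1.172)
(-4.343, 9.657)
(-8.343, 9.657)
(3.657, 9.657)
(0.828, 12.485)
(9.314, 4)
(9.314, 8)

Answer: (-10, -8)
(-10, 4)
(-12.828, 1.172)
(-4.343, 9.657)
(-8.343, 9.657)
(3.657, 9.657)
(0.828, 12.485)
(9.314, 4)
(9.314, 8)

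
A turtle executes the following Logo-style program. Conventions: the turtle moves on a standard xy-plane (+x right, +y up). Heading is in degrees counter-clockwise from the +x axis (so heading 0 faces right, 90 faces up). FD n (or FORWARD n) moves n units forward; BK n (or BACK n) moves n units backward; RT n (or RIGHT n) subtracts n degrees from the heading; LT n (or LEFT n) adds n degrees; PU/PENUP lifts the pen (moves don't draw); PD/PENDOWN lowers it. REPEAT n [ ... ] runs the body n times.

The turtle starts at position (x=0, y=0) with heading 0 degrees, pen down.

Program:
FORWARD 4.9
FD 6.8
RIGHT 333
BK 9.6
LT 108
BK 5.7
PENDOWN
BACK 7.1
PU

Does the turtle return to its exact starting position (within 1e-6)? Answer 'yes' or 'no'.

Executing turtle program step by step:
Start: pos=(0,0), heading=0, pen down
FD 4.9: (0,0) -> (4.9,0) [heading=0, draw]
FD 6.8: (4.9,0) -> (11.7,0) [heading=0, draw]
RT 333: heading 0 -> 27
BK 9.6: (11.7,0) -> (3.146,-4.358) [heading=27, draw]
LT 108: heading 27 -> 135
BK 5.7: (3.146,-4.358) -> (7.177,-8.389) [heading=135, draw]
PD: pen down
BK 7.1: (7.177,-8.389) -> (12.197,-13.409) [heading=135, draw]
PU: pen up
Final: pos=(12.197,-13.409), heading=135, 5 segment(s) drawn

Start position: (0, 0)
Final position: (12.197, -13.409)
Distance = 18.127; >= 1e-6 -> NOT closed

Answer: no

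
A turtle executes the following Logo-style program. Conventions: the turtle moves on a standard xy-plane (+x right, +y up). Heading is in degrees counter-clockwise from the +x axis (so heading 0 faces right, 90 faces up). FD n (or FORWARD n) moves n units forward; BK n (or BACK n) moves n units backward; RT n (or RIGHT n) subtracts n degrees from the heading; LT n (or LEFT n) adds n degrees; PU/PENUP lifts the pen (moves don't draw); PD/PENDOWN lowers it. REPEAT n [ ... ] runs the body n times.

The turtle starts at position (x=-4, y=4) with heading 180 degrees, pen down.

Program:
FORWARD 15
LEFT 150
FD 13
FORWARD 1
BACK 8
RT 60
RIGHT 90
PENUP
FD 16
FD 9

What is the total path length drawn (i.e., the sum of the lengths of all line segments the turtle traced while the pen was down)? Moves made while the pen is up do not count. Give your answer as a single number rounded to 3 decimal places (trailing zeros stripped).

Executing turtle program step by step:
Start: pos=(-4,4), heading=180, pen down
FD 15: (-4,4) -> (-19,4) [heading=180, draw]
LT 150: heading 180 -> 330
FD 13: (-19,4) -> (-7.742,-2.5) [heading=330, draw]
FD 1: (-7.742,-2.5) -> (-6.876,-3) [heading=330, draw]
BK 8: (-6.876,-3) -> (-13.804,1) [heading=330, draw]
RT 60: heading 330 -> 270
RT 90: heading 270 -> 180
PU: pen up
FD 16: (-13.804,1) -> (-29.804,1) [heading=180, move]
FD 9: (-29.804,1) -> (-38.804,1) [heading=180, move]
Final: pos=(-38.804,1), heading=180, 4 segment(s) drawn

Segment lengths:
  seg 1: (-4,4) -> (-19,4), length = 15
  seg 2: (-19,4) -> (-7.742,-2.5), length = 13
  seg 3: (-7.742,-2.5) -> (-6.876,-3), length = 1
  seg 4: (-6.876,-3) -> (-13.804,1), length = 8
Total = 37

Answer: 37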